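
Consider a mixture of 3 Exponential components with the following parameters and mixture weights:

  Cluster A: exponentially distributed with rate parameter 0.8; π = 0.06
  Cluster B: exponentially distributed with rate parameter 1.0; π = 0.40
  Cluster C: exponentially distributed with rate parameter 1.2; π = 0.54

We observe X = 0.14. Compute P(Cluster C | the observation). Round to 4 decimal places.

0.5837

Posterior ∝ prior × likelihood, so P(k | x) ∝ P(Z=k) f_k(x); normalise over all components.
Component likelihoods at x = 0.14:
  L_A = 0.715235
  L_B = 0.869358
  L_C = 1.01442
Multiply by the mixture weights:
  P(Z=A)·L_A = 0.06 × 0.715235 = 0.0429141
  P(Z=B)·L_B = 0.40 × 0.869358 = 0.347743
  P(Z=C)·L_C = 0.54 × 1.01442 = 0.547789
Normaliser: 0.0429141 + 0.347743 + 0.547789 = 0.938447
P(Cluster C | x) = 0.547789 / 0.938447 ≈ 0.5837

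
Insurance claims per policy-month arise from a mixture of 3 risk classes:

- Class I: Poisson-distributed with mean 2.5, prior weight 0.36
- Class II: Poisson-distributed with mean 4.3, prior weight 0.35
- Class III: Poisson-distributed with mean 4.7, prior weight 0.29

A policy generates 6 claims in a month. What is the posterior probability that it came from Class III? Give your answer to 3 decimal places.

Posterior ∝ prior × likelihood, so P(k | x) ∝ π_k f_k(x); normalise over all components.
Component likelihoods at x = 6 claims:
  p_I = 0.0278337
  p_II = 0.119127
  p_III = 0.136167
Prior × likelihood for each component:
  π_I·p_I = 0.36 × 0.0278337 = 0.0100201
  π_II·p_II = 0.35 × 0.119127 = 0.0416946
  π_III·p_III = 0.29 × 0.136167 = 0.0394883
Normaliser: 0.0100201 + 0.0416946 + 0.0394883 = 0.0912031
P(Class III | 6 claims) ≈ 0.433

0.433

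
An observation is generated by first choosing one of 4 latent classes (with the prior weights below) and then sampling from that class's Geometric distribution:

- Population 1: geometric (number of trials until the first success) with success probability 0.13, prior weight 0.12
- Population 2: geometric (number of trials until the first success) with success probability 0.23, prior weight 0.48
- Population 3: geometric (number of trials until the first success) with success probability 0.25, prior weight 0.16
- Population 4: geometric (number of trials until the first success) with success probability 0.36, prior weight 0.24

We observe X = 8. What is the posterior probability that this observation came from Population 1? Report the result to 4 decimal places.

Posterior ∝ prior × likelihood, so P(k | x) ∝ P(Z=k) f_k(x); normalise over all components.
Geometric probabilities:
  f_1 = 0.13·(1−0.13)^7 = 0.13·0.377255 = 0.0490431
  f_2 = 0.23·(1−0.23)^7 = 0.23·0.160485 = 0.0369116
  f_3 = 0.25·(1−0.25)^7 = 0.25·0.133484 = 0.033371
  f_4 = 0.36·(1−0.36)^7 = 0.36·0.0439805 = 0.015833
Multiply by the mixture weights:
  P(Z=1)·f_1 = 0.12 × 0.0490431 = 0.00588517
  P(Z=2)·f_2 = 0.48 × 0.0369116 = 0.0177176
  P(Z=3)·f_3 = 0.16 × 0.033371 = 0.00533936
  P(Z=4)·f_4 = 0.24 × 0.015833 = 0.00379991
Denominator: 0.00588517 + 0.0177176 + 0.00533936 + 0.00379991 = 0.032742
P(Population 1 | the observation) = 0.00588517 / 0.032742 ≈ 0.1797

0.1797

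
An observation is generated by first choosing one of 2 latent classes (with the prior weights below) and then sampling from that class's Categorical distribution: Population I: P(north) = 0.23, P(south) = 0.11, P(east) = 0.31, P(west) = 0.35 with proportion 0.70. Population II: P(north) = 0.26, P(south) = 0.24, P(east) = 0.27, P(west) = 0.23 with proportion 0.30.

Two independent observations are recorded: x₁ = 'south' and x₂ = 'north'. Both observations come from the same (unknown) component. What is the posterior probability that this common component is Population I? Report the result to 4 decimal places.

Posterior ∝ prior × likelihood, so P(k | x) ∝ P(Z=k) f_k(x); normalise over all components.
Since both observations come from the same component, the likelihood for component k is f_k(x₁)·f_k(x₂).
  f_I = [P(south | comp) = 0.11] × [0.23] = 0.0253
  f_II = [P(south | comp) = 0.24] × [0.26] = 0.0624
Unnormalised posteriors:
  P(Z=I)·f_I = 0.70 × 0.0253 = 0.01771
  P(Z=II)·f_II = 0.30 × 0.0624 = 0.01872
Marginal: 0.01771 + 0.01872 = 0.03643
P(Population I | x₁,x₂) ≈ 0.4861

0.4861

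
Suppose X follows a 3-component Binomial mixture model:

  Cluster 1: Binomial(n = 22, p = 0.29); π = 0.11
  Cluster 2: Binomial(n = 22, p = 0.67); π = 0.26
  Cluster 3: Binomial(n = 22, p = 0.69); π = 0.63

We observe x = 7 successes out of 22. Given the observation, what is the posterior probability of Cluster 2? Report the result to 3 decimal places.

0.008

P(component k | x) = π_k·f_k(x) / marginal(x), where marginal(x) = Σ_j π_j·f_j(x).
Evaluate each component's likelihood at the observed value:
  f_1 = 0.172782
  f_2 = 0.00061954
  f_3 = 0.000297993
Prior × likelihood for each component:
  π_1·f_1 = 0.11 × 0.172782 = 0.019006
  π_2·f_2 = 0.26 × 0.00061954 = 0.00016108
  π_3·f_3 = 0.63 × 0.000297993 = 0.000187735
Normaliser: 0.019006 + 0.00016108 + 0.000187735 = 0.0193548
Responsibility of Cluster 2: 0.00016108 / 0.0193548 ≈ 0.008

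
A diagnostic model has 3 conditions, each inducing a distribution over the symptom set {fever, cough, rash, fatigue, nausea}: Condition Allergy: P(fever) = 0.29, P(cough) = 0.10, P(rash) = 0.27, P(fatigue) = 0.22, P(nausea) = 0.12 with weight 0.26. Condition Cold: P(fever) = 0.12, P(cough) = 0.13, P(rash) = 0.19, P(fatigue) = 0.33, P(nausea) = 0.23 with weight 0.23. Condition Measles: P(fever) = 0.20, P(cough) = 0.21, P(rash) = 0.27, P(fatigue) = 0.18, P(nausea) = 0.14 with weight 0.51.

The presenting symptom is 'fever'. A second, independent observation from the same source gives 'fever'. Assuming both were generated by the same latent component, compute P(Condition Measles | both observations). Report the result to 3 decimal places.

Posterior ∝ prior × likelihood, so P(k | x) ∝ w_k f_k(x); normalise over all components.
Since both observations come from the same component, the likelihood for component k is f_k(x₁)·f_k(x₂).
  L_Allergy = [P(fever | comp) = 0.29] × [0.29] = 0.0841
  L_Cold = [P(fever | comp) = 0.12] × [0.12] = 0.0144
  L_Measles = [P(fever | comp) = 0.20] × [0.2] = 0.04
Weight by the priors:
  w_Allergy·L_Allergy = 0.26 × 0.0841 = 0.021866
  w_Cold·L_Cold = 0.23 × 0.0144 = 0.003312
  w_Measles·L_Measles = 0.51 × 0.04 = 0.0204
Marginal: 0.021866 + 0.003312 + 0.0204 = 0.045578
P(Condition Measles | data) ≈ 0.448

0.448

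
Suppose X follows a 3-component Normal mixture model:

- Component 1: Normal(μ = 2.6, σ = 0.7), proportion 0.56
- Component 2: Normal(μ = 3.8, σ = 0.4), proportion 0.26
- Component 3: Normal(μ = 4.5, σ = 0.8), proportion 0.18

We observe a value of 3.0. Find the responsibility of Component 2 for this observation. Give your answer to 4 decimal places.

0.1091

Posterior ∝ prior × likelihood, so P(k | x) ∝ w_k f_k(x); normalise over all components.
Evaluate each component's likelihood at the observed value:
  L_1 = 0.484068
  L_2 = 0.134977
  L_3 = 0.0859828
Multiply by the mixture weights:
  w_1·L_1 = 0.56 × 0.484068 = 0.271078
  w_2·L_2 = 0.26 × 0.134977 = 0.0350941
  w_3·L_3 = 0.18 × 0.0859828 = 0.0154769
Evidence: 0.271078 + 0.0350941 + 0.0154769 = 0.321649
So the posterior for Component 2 is 0.0350941 / 0.321649 ≈ 0.1091.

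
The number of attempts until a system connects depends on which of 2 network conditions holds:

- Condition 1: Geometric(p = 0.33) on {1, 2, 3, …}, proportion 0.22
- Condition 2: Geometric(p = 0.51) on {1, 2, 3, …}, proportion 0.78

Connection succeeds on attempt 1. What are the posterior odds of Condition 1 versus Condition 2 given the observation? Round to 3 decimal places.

Only the two components matter; the odds are (w_i f_i(x)) / (w_j f_j(x)).
Component likelihoods at x = 1:
  f_1 = 0.33·(1−0.33)^0 = 0.33·1 = 0.33
  f_2 = 0.51·(1−0.51)^0 = 0.51·1 = 0.51
Odds = (0.22/0.78) × (0.33/0.51) = 0.282051 × 0.647059 ≈ 0.183

0.183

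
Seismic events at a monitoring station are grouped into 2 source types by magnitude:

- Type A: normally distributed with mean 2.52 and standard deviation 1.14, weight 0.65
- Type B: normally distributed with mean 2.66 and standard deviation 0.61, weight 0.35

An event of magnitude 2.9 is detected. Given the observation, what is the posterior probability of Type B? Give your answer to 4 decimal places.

0.4961

The responsibility of component k is P(Z=k) f_k(x) divided by Σ_j P(Z=j) f_j(x).
Normal densities:
  p_A = (1/(1.14·√(2π)))·exp(−(2.9−2.52)²/(2·1.14²)) = 0.349949·exp(-0.05556) = 0.331038
  p_B = (1/(0.61·√(2π)))·exp(−(2.9−2.66)²/(2·0.61²)) = 0.654004·exp(-0.07740) = 0.605294
Prior × likelihood for each component:
  P(Z=A)·p_A = 0.65 × 0.331038 = 0.215175
  P(Z=B)·p_B = 0.35 × 0.605294 = 0.211853
Marginal: 0.215175 + 0.211853 = 0.427028
P(Type B | x) = 0.211853 / 0.427028 ≈ 0.4961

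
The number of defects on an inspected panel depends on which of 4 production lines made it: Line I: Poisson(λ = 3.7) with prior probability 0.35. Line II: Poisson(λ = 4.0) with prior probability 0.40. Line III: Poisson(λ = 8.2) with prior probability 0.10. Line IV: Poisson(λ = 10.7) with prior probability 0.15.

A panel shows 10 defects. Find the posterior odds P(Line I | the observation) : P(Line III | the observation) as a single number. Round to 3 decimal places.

0.110

Posterior odds = (P(Z=i) f_i(x)) / (P(Z=j) f_j(x)); the normalising sum cancels.
Component likelihoods at x = 10 defects:
  f_I = e^(−3.7)·3.7^10/10! = 0.00327616
  f_II = e^(−4.0)·4.0^10/10! = 0.00529248
  f_III = e^(−8.2)·8.2^10/10! = 0.104031
  f_IV = e^(−10.7)·10.7^10/10! = 0.122215
Posterior odds = (P(Z=I)·f_I) / (P(Z=III)·f_III) = (0.35·0.00327616) / (0.10·0.104031) = 0.00114665 / 0.0104031 ≈ 0.110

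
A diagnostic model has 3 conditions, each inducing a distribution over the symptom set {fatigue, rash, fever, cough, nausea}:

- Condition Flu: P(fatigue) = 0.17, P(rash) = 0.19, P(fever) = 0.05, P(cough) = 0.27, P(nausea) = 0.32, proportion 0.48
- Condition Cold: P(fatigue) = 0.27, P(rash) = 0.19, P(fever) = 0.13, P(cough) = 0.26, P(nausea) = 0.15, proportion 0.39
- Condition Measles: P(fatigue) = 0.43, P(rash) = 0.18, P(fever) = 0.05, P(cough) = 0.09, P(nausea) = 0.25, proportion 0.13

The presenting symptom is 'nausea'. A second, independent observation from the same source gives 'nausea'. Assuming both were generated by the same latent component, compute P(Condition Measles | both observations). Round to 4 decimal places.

0.1230

Apply Bayes' rule: the posterior for each component is proportional to its prior times its likelihood at x.
Since both observations come from the same component, the likelihood for component k is f_k(x₁)·f_k(x₂).
  p_Flu = [0.32] × [0.32] = 0.1024
  p_Cold = [0.15] × [0.15] = 0.0225
  p_Measles = [0.25] × [0.25] = 0.0625
Weight by the priors:
  P(Z=Flu)·p_Flu = 0.48 × 0.1024 = 0.049152
  P(Z=Cold)·p_Cold = 0.39 × 0.0225 = 0.008775
  P(Z=Measles)·p_Measles = 0.13 × 0.0625 = 0.008125
Normaliser: 0.049152 + 0.008775 + 0.008125 = 0.066052
P(Condition Measles | data) = 0.008125 / 0.066052 ≈ 0.1230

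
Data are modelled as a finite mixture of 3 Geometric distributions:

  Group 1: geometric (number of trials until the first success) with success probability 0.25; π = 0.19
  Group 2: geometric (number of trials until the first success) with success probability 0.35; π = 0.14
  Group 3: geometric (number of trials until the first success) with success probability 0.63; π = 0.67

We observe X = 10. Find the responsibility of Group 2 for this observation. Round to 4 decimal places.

By Bayes' theorem, P(k | x) = π_k f_k(x) / Σ_j π_j f_j(x).
Geometric probabilities:
  p_1 = 0.25·(1−0.25)^9 = 0.25·0.0750847 = 0.0187712
  p_2 = 0.35·(1−0.35)^9 = 0.35·0.0207119 = 0.00724917
  p_3 = 0.63·(1−0.63)^9 = 0.63·0.000129962 = 8.18759e-05
Multiply by the mixture weights:
  π_1·p_1 = 0.19 × 0.0187712 = 0.00356652
  π_2·p_2 = 0.14 × 0.00724917 = 0.00101488
  π_3·p_3 = 0.67 × 8.18759e-05 = 5.48569e-05
Sum: 0.00356652 + 0.00101488 + 5.48569e-05 = 0.00463626
P(Group 2 | the observation) = 0.00101488 / 0.00463626 ≈ 0.2189

0.2189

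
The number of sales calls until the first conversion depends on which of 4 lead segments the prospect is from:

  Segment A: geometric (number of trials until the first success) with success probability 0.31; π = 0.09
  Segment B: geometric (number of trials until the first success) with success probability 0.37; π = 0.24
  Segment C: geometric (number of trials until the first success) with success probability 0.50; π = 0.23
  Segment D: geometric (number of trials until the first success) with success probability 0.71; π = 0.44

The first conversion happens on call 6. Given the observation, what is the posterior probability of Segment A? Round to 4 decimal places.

0.2506

The responsibility of component k is P(Z=k) f_k(x) divided by Σ_j P(Z=j) f_j(x).
Geometric probabilities:
  f_A = 0.31·(1−0.31)^5 = 0.31·0.156403 = 0.048485
  f_B = 0.37·(1−0.37)^5 = 0.37·0.0992437 = 0.0367202
  f_C = 0.50·(1−0.50)^5 = 0.50·0.03125 = 0.015625
  f_D = 0.71·(1−0.71)^5 = 0.71·0.00205111 = 0.00145629
Prior × likelihood for each component:
  P(Z=A)·f_A = 0.09 × 0.048485 = 0.00436365
  P(Z=B)·f_B = 0.24 × 0.0367202 = 0.00881284
  P(Z=C)·f_C = 0.23 × 0.015625 = 0.00359375
  P(Z=D)·f_D = 0.44 × 0.00145629 = 0.000640768
Normaliser: 0.00436365 + 0.00881284 + 0.00359375 + 0.000640768 = 0.017411
So the posterior for Segment A is 0.00436365 / 0.017411 ≈ 0.2506.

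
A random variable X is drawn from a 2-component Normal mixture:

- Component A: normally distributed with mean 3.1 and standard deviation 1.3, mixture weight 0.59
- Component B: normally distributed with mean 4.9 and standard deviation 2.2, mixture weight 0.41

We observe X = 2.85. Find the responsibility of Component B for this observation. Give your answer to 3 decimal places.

0.213

P(component k | x) = π_k·f_k(x) / marginal(x), where marginal(x) = Σ_j π_j·f_j(x).
Evaluate each component's likelihood at the observed value:
  p_A = 0.301256
  p_B = 0.117474
Unnormalised posteriors:
  π_A·p_A = 0.59 × 0.301256 = 0.177741
  π_B·p_B = 0.41 × 0.117474 = 0.0481643
Evidence: 0.177741 + 0.0481643 = 0.225906
P(Component B | 2.85) = 0.0481643 / 0.225906 ≈ 0.213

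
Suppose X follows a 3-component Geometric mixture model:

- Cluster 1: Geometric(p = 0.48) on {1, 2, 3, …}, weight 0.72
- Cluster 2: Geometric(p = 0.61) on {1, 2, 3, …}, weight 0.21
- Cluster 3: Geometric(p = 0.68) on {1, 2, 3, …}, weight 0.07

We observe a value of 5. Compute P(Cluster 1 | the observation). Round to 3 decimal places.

The responsibility of component k is P(Z=k) f_k(x) divided by Σ_j P(Z=j) f_j(x).
Geometric probabilities:
  L_1 = 0.0350958
  L_2 = 0.014112
  L_3 = 0.00713032
Weight by the priors:
  P(Z=1)·L_1 = 0.72 × 0.0350958 = 0.0252689
  P(Z=2)·L_2 = 0.21 × 0.014112 = 0.00296352
  P(Z=3)·L_3 = 0.07 × 0.00713032 = 0.000499122
Evidence: 0.0252689 + 0.00296352 + 0.000499122 = 0.0287316
P(Cluster 1 | 5) ≈ 0.879

0.879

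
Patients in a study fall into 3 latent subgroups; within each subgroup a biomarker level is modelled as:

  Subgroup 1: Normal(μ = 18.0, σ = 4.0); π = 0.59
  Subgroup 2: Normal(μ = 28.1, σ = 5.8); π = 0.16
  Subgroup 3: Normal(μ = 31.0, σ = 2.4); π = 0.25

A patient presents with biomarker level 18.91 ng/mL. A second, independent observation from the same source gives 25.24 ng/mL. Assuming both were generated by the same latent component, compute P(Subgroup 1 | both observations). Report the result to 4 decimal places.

Posterior ∝ prior × likelihood, so P(k | x) ∝ P(Z=k) f_k(x); normalise over all components.
Since both observations come from the same component, the likelihood for component k is f_k(x₁)·f_k(x₂).
  f_1 = [0.0971877] × [0.0193845] = 0.00188393
  f_2 = [0.0196027] × [0.0609091] = 0.00119398
  f_3 = [5.13195e-07] × [0.00933105] = 4.78865e-09
Unnormalised posteriors:
  P(Z=1)·f_1 = 0.59 × 0.00188393 = 0.00111152
  P(Z=2)·f_2 = 0.16 × 0.00119398 = 0.000191037
  P(Z=3)·f_3 = 0.25 × 4.78865e-09 = 1.19716e-09
Normaliser: 0.00111152 + 0.000191037 + 1.19716e-09 = 0.00130256
P(Subgroup 1 | x₁,x₂) = 0.00111152 / 0.00130256 ≈ 0.8533

0.8533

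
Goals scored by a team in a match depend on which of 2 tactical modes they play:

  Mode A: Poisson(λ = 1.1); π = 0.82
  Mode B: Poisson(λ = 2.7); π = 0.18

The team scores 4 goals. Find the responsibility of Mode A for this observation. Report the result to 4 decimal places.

0.3833

P(component k | x) = π_k·f_k(x) / marginal(x), where marginal(x) = Σ_j π_j·f_j(x).
Component likelihoods at x = 4 goals:
  f_A = 0.0203065
  f_B = 0.148816
Unnormalised posteriors:
  π_A·f_A = 0.82 × 0.0203065 = 0.0166513
  π_B·f_B = 0.18 × 0.148816 = 0.0267868
Denominator: 0.0166513 + 0.0267868 = 0.0434382
So the posterior for Mode A is 0.0166513 / 0.0434382 ≈ 0.3833.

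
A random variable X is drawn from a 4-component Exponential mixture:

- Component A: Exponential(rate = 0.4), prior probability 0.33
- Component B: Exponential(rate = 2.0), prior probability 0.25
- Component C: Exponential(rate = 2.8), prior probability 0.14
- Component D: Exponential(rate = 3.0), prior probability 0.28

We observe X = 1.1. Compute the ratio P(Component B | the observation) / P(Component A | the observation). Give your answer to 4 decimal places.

Posterior odds = (P(Z=i) f_i(x)) / (P(Z=j) f_j(x)); the normalising sum cancels.
Evaluate each component's likelihood at the observed value:
  f_A = 0.4·e^(−0.4·1.1) = 0.4·e^(−0.4400) = 0.257615
  f_B = 2.0·e^(−2.0·1.1) = 2.0·e^(−2.2000) = 0.221606
  f_C = 2.8·e^(−2.8·1.1) = 2.8·e^(−3.0800) = 0.128686
  f_D = 3.0·e^(−3.0·1.1) = 3.0·e^(−3.3000) = 0.11065
0.0554016 / 0.0850128 ≈ 0.6517

0.6517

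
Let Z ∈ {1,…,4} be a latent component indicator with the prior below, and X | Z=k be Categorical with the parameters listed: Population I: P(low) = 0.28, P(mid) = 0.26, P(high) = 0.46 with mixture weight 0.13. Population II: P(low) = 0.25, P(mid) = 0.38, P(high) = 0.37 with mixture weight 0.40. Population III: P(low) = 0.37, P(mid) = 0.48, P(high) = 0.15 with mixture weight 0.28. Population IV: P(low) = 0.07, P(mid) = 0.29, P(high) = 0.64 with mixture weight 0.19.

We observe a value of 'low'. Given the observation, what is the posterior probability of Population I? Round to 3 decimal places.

0.144

The responsibility of component k is P(Z=k) f_k(x) divided by Σ_j P(Z=j) f_j(x).
Categorical probabilities:
  p_I = 0.28
  p_II = 0.25
  p_III = 0.37
  p_IV = 0.07
Multiply by the mixture weights:
  P(Z=I)·p_I = 0.13 × 0.28 = 0.0364
  P(Z=II)·p_II = 0.40 × 0.25 = 0.1
  P(Z=III)·p_III = 0.28 × 0.37 = 0.1036
  P(Z=IV)·p_IV = 0.19 × 0.07 = 0.0133
Evidence: 0.0364 + 0.1 + 0.1036 + 0.0133 = 0.2533
P(Population I | the observation) ≈ 0.144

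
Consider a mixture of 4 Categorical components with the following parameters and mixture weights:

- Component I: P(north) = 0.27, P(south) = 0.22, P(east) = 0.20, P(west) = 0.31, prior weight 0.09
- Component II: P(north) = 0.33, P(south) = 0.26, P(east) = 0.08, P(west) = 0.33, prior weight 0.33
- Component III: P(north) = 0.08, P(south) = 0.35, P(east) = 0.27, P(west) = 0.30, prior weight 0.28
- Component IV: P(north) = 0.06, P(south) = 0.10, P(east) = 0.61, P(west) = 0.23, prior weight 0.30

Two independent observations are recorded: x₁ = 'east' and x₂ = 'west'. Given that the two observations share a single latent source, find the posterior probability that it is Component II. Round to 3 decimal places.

0.110

The responsibility of component k is π_k f_k(x) divided by Σ_j π_j f_j(x).
Since both observations come from the same component, the likelihood for component k is f_k(x₁)·f_k(x₂).
  p_I = [0.2] × [0.31] = 0.062
  p_II = [0.08] × [0.33] = 0.0264
  p_III = [0.27] × [0.3] = 0.081
  p_IV = [0.61] × [0.23] = 0.1403
Multiply by the mixture weights:
  π_I·p_I = 0.09 × 0.062 = 0.00558
  π_II·p_II = 0.33 × 0.0264 = 0.008712
  π_III·p_III = 0.28 × 0.081 = 0.02268
  π_IV·p_IV = 0.30 × 0.1403 = 0.04209
Marginal: 0.00558 + 0.008712 + 0.02268 + 0.04209 = 0.079062
Responsibility of Component II: 0.008712 / 0.079062 ≈ 0.110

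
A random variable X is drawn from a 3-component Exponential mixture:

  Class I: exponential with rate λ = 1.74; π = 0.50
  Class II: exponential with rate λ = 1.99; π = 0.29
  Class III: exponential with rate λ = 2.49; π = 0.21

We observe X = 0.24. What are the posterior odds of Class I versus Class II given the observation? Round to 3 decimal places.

1.601

Only the two components matter; the odds are (P(Z=i) f_i(x)) / (P(Z=j) f_j(x)).
Component likelihoods at x = 0.24:
  f_I = 1.14601
  f_II = 1.23434
  f_III = 1.36982
0.573004 / 0.357958 ≈ 1.601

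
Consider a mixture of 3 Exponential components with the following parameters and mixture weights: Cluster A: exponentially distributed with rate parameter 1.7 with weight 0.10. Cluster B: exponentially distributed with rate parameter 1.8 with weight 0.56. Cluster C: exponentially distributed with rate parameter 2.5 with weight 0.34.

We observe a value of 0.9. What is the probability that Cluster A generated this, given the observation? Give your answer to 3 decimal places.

The responsibility of component k is π_k f_k(x) divided by Σ_j π_j f_j(x).
Evaluate each component's likelihood at the observed value:
  L_A = 1.7·e^(−1.7·0.9) = 1.7·e^(−1.5300) = 0.368111
  L_B = 1.8·e^(−1.8·0.9) = 1.8·e^(−1.6200) = 0.356218
  L_C = 2.5·e^(−2.5·0.9) = 2.5·e^(−2.2500) = 0.263498
Multiply by the mixture weights:
  π_A·L_A = 0.10 × 0.368111 = 0.0368111
  π_B·L_B = 0.56 × 0.356218 = 0.199482
  π_C·L_C = 0.34 × 0.263498 = 0.0895893
Denominator: 0.0368111 + 0.199482 + 0.0895893 = 0.325882
P(Cluster A | the observation) = 0.0368111 / 0.325882 ≈ 0.113

0.113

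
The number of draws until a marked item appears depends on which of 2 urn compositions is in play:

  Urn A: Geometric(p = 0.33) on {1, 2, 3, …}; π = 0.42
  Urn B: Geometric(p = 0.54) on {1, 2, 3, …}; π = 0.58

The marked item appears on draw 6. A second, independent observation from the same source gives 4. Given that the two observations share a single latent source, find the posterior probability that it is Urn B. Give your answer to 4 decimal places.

0.1544

P(component k | x) = w_k·f_k(x) / marginal(x), where marginal(x) = Σ_j w_j·f_j(x).
Since both observations come from the same component, the likelihood for component k is f_k(x₁)·f_k(x₂).
  p_A = [0.0445541] × [0.0992518] = 0.00442208
  p_B = [0.011122] × [0.0525614] = 0.000584588
Weight by the priors:
  w_A·p_A = 0.42 × 0.00442208 = 0.00185727
  w_B·p_B = 0.58 × 0.000584588 = 0.000339061
Marginal: 0.00185727 + 0.000339061 = 0.00219633
P(Urn B | x₁, x₂) = 0.000339061 / 0.00219633 ≈ 0.1544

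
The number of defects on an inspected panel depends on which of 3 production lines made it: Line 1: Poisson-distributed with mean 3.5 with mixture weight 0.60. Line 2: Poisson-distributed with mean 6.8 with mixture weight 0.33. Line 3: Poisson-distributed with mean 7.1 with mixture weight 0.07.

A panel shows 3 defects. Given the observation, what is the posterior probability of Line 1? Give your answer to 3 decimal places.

Apply Bayes' rule: the posterior for each component is proportional to its prior times its likelihood at x.
Poisson probabilities:
  L_1 = 0.215785
  L_2 = 0.0583678
  L_3 = 0.049219
Prior × likelihood for each component:
  π_1·L_1 = 0.60 × 0.215785 = 0.129471
  π_2·L_2 = 0.33 × 0.0583678 = 0.0192614
  π_3·L_3 = 0.07 × 0.049219 = 0.00344533
Sum: 0.129471 + 0.0192614 + 0.00344533 = 0.152178
P(Line 1 | the observation) = 0.129471 / 0.152178 ≈ 0.851

0.851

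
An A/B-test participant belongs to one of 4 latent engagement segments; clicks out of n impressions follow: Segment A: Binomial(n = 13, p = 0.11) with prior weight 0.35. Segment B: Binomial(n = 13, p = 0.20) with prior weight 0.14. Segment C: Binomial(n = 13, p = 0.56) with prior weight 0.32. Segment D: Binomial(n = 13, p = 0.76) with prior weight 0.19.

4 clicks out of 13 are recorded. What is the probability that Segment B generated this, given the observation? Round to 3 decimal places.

By Bayes' theorem, P(k | x) = P(Z=k) f_k(x) / Σ_j P(Z=j) f_j(x).
Evaluate each component's likelihood at the observed value:
  L_A = C(13,4)·0.11^4·0.89^9 = 715·0.00014641·0.350356 = 0.0366764
  L_B = C(13,4)·0.20^4·0.80^9 = 715·0.0016·0.134218 = 0.153545
  L_C = C(13,4)·0.56^4·0.44^9 = 715·0.098345·0.000618122 = 0.0434643
  L_D = C(13,4)·0.76^4·0.24^9 = 715·0.333622·2.64181e-06 = 0.000630176
Prior × likelihood for each component:
  P(Z=A)·L_A = 0.35 × 0.0366764 = 0.0128367
  P(Z=B)·L_B = 0.14 × 0.153545 = 0.0214963
  P(Z=C)·L_C = 0.32 × 0.0434643 = 0.0139086
  P(Z=D)·L_D = 0.19 × 0.000630176 = 0.000119733
Normaliser: 0.0128367 + 0.0214963 + 0.0139086 + 0.000119733 = 0.0483614
Responsibility of Segment B: 0.0214963 / 0.0483614 ≈ 0.444

0.444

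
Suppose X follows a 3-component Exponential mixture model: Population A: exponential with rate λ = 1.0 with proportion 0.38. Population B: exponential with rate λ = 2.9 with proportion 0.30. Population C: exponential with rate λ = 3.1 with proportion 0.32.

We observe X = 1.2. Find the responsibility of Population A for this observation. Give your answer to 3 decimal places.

0.692

By Bayes' theorem, P(k | x) = π_k f_k(x) / Σ_j π_j f_j(x).
Component likelihoods at x = 1.2:
  f_A = 1.0·e^(−1.0·1.2) = 1.0·e^(−1.2000) = 0.301194
  f_B = 2.9·e^(−2.9·1.2) = 2.9·e^(−3.4800) = 0.0893415
  f_C = 3.1·e^(−3.1·1.2) = 3.1·e^(−3.7200) = 0.0751253
Unnormalised posteriors:
  π_A·f_A = 0.38 × 0.301194 = 0.114454
  π_B·f_B = 0.30 × 0.0893415 = 0.0268024
  π_C·f_C = 0.32 × 0.0751253 = 0.0240401
Normaliser: 0.114454 + 0.0268024 + 0.0240401 = 0.165296
P(Population A | the observation) = 0.114454 / 0.165296 ≈ 0.692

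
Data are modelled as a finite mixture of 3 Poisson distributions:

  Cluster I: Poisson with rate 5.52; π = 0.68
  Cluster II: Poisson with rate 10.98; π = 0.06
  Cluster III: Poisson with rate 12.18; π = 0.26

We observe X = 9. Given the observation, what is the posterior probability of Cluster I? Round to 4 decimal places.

0.5586

By Bayes' theorem, P(k | x) = P(Z=k) f_k(x) / Σ_j P(Z=j) f_j(x).
Evaluate each component's likelihood at the observed value:
  L_I = e^(−5.52)·5.52^9/9! = 0.0525271
  L_II = e^(−10.98)·10.98^9/9! = 0.108919
  L_III = e^(−12.18)·12.18^9/9! = 0.0834364
Prior × likelihood for each component:
  P(Z=I)·L_I = 0.68 × 0.0525271 = 0.0357184
  P(Z=II)·L_II = 0.06 × 0.108919 = 0.00653515
  P(Z=III)·L_III = 0.26 × 0.0834364 = 0.0216935
Evidence: 0.0357184 + 0.00653515 + 0.0216935 = 0.063947
P(Cluster I | x) = 0.0357184 / 0.063947 ≈ 0.5586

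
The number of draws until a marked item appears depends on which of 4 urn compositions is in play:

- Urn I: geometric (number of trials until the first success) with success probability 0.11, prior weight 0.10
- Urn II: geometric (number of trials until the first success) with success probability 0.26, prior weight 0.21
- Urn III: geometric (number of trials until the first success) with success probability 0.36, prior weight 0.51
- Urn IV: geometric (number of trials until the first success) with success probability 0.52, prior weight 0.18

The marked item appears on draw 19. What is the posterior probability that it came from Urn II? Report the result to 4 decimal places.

By Bayes' theorem, P(k | x) = w_k f_k(x) / Σ_j w_j f_j(x).
Geometric probabilities:
  f_I = 0.0135025
  f_II = 0.00115118
  f_III = 0.000116827
  f_IV = 9.51362e-07
Multiply by the mixture weights:
  w_I·f_I = 0.10 × 0.0135025 = 0.00135025
  w_II·f_II = 0.21 × 0.00115118 = 0.000241748
  w_III·f_III = 0.51 × 0.000116827 = 5.95816e-05
  w_IV·f_IV = 0.18 × 9.51362e-07 = 1.71245e-07
Marginal: 0.00135025 + 0.000241748 + 5.95816e-05 + 1.71245e-07 = 0.00165175
Responsibility of Urn II: 0.000241748 / 0.00165175 ≈ 0.1464

0.1464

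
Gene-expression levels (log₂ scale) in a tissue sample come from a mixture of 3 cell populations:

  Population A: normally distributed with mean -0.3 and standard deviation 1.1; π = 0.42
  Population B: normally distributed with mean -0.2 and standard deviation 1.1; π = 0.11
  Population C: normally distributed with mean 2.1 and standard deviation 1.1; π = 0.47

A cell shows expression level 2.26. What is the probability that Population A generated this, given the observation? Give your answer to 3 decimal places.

0.056

Posterior ∝ prior × likelihood, so P(k | x) ∝ π_k f_k(x); normalise over all components.
Component likelihoods at x = 2.26:
  p_A = 0.0241771
  p_B = 0.0297505
  p_C = 0.358858
Multiply by the mixture weights:
  π_A·p_A = 0.42 × 0.0241771 = 0.0101544
  π_B·p_B = 0.11 × 0.0297505 = 0.00327255
  π_C·p_C = 0.47 × 0.358858 = 0.168663
Normaliser: 0.0101544 + 0.00327255 + 0.168663 = 0.18209
Responsibility of Population A: 0.0101544 / 0.18209 ≈ 0.056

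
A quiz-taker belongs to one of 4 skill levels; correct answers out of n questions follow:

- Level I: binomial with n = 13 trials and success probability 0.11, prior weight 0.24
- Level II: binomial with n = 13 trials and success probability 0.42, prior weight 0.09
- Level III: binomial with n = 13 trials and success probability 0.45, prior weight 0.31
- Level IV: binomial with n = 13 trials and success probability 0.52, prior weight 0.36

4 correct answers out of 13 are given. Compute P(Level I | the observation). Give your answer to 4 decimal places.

P(component k | x) = π_k·f_k(x) / marginal(x), where marginal(x) = Σ_j π_j·f_j(x).
Evaluate each component's likelihood at the observed value:
  p_I = C(13,4)·0.11^4·0.89^9 = 715·0.00014641·0.350356 = 0.0366764
  p_II = C(13,4)·0.42^4·0.58^9 = 715·0.031117·0.00742766 = 0.165255
  p_III = C(13,4)·0.45^4·0.55^9 = 715·0.0410063·0.00460537 = 0.135027
  p_IV = C(13,4)·0.52^4·0.48^9 = 715·0.0731162·0.00135261 = 0.0707116
Weight by the priors:
  π_I·p_I = 0.24 × 0.0366764 = 0.00880234
  π_II·p_II = 0.09 × 0.165255 = 0.014873
  π_III·p_III = 0.31 × 0.135027 = 0.0418583
  π_IV·p_IV = 0.36 × 0.0707116 = 0.0254562
Normaliser: 0.00880234 + 0.014873 + 0.0418583 + 0.0254562 = 0.0909898
Responsibility of Level I: 0.00880234 / 0.0909898 ≈ 0.0967

0.0967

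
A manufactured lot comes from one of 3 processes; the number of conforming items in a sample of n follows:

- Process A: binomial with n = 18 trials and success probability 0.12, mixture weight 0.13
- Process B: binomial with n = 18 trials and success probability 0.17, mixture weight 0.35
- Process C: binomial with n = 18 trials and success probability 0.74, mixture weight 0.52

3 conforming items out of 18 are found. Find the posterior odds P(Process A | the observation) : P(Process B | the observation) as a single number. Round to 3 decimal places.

0.314

Since P(k|x) ∝ P(Z=k) f_k(x), the posterior odds are P(Z=i) f_i(x) / (P(Z=j) f_j(x)).
Binomial probabilities:
  f_A = C(18,3)·0.12^3·0.88^15 = 816·0.001728·0.146974 = 0.20724
  f_B = C(18,3)·0.17^3·0.83^15 = 816·0.004913·0.0611183 = 0.245024
  f_C = C(18,3)·0.74^3·0.26^15 = 816·0.405224·1.67726e-09 = 5.54607e-07
Odds = (0.13/0.35) × (0.20724/0.245024) = 0.371429 × 0.845796 ≈ 0.314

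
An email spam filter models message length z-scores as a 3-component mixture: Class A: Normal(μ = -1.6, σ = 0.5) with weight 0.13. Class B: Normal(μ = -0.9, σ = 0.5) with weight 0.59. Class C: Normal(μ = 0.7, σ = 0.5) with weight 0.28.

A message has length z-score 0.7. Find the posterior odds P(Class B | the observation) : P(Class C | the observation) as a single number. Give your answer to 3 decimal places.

0.013

Since P(k|x) ∝ w_k f_k(x), the posterior odds are w_i f_i(x) / (w_j f_j(x)).
Component likelihoods at x = 0.7:
  L_A = (1/(0.5·√(2π)))·exp(−(0.7−-1.6)²/(2·0.5²)) = 0.797885·exp(-10.58000) = 2.02817e-05
  L_B = (1/(0.5·√(2π)))·exp(−(0.7−-0.9)²/(2·0.5²)) = 0.797885·exp(-5.12000) = 0.00476818
  L_C = (1/(0.5·√(2π)))·exp(−(0.7−0.7)²/(2·0.5²)) = 0.797885·exp(-0.00000) = 0.797885
Posterior odds = (w_B·L_B) / (w_C·L_C) = (0.59·0.00476818) / (0.28·0.797885) = 0.00281322 / 0.223408 ≈ 0.013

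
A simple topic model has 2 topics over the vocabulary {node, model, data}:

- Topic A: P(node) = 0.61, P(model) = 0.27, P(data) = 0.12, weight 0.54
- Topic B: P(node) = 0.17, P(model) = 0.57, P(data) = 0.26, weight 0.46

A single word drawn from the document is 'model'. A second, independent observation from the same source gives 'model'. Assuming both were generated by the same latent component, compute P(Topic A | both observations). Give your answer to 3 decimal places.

By Bayes' theorem, P(k | x) = π_k f_k(x) / Σ_j π_j f_j(x).
Since both observations come from the same component, the likelihood for component k is f_k(x₁)·f_k(x₂).
  L_A = [0.27] × [0.27] = 0.0729
  L_B = [0.57] × [0.57] = 0.3249
Prior × likelihood for each component:
  π_A·L_A = 0.54 × 0.0729 = 0.039366
  π_B·L_B = 0.46 × 0.3249 = 0.149454
Marginal: 0.039366 + 0.149454 = 0.18882
So the posterior for Topic A is 0.039366 / 0.18882 ≈ 0.208.

0.208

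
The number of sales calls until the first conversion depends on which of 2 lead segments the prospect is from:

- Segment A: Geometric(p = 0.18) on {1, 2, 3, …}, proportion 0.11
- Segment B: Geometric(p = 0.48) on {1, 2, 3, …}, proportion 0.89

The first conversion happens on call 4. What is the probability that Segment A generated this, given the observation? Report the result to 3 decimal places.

0.154

Posterior ∝ prior × likelihood, so P(k | x) ∝ π_k f_k(x); normalise over all components.
Evaluate each component's likelihood at the observed value:
  p_A = 0.0992462
  p_B = 0.0674918
Prior × likelihood for each component:
  π_A·p_A = 0.11 × 0.0992462 = 0.0109171
  π_B·p_B = 0.89 × 0.0674918 = 0.0600677
Normaliser: 0.0109171 + 0.0600677 = 0.0709848
P(Segment A | data) = 0.0109171 / 0.0709848 ≈ 0.154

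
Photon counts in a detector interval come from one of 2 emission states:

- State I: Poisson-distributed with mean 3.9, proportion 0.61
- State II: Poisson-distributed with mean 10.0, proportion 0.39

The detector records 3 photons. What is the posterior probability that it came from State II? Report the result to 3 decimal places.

0.024

P(component k | x) = π_k·f_k(x) / marginal(x), where marginal(x) = Σ_j π_j·f_j(x).
Poisson probabilities:
  f_I = 0.200122
  f_II = 0.00756665
Prior × likelihood for each component:
  π_I·f_I = 0.61 × 0.200122 = 0.122074
  π_II·f_II = 0.39 × 0.00756665 = 0.002951
Evidence: 0.122074 + 0.002951 = 0.125025
Responsibility of State II: 0.002951 / 0.125025 ≈ 0.024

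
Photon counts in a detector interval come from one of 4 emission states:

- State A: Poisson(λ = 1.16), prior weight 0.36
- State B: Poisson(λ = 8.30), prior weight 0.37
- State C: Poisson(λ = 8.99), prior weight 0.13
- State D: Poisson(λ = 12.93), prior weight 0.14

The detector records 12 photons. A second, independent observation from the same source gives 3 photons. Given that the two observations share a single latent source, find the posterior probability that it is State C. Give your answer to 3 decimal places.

By Bayes' theorem, P(k | x) = w_k f_k(x) / Σ_j w_j f_j(x).
Since both observations come from the same component, the likelihood for component k is f_k(x₁)·f_k(x₂).
  L_A = [e^(−1.16)·1.16^12/12! = 3.88488e-09] × [0.0815532] = 3.16824e-10
  L_B = [e^(−8.30)·8.30^12/12! = 0.0554569] × [0.0236831] = 0.00131339
  L_C = [e^(−8.99)·8.99^12/12! = 0.0725224] × [0.0150946] = 0.00109469
  L_D = [e^(−12.93)·12.93^12/12! = 0.110514] × [0.000873407] = 9.65238e-05
Prior × likelihood for each component:
  w_A·L_A = 0.36 × 3.16824e-10 = 1.14057e-10
  w_B·L_B = 0.37 × 0.00131339 = 0.000485955
  w_C·L_C = 0.13 × 0.00109469 = 0.00014231
  w_D·L_D = 0.14 × 9.65238e-05 = 1.35133e-05
Marginal: 1.14057e-10 + 0.000485955 + 0.00014231 + 1.35133e-05 = 0.000641779
P(State C | x₁, x₂) = 0.00014231 / 0.000641779 ≈ 0.222

0.222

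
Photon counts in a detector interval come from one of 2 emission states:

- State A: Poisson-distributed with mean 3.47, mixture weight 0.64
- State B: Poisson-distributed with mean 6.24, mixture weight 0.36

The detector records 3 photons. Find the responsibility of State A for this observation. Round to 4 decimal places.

P(component k | x) = π_k·f_k(x) / marginal(x), where marginal(x) = Σ_j π_j·f_j(x).
Evaluate each component's likelihood at the observed value:
  L_A = e^(−3.47)·3.47^3/3! = 0.216688
  L_B = e^(−6.24)·6.24^3/3! = 0.0789596
Unnormalised posteriors:
  π_A·L_A = 0.64 × 0.216688 = 0.13868
  π_B·L_B = 0.36 × 0.0789596 = 0.0284255
Marginal: 0.13868 + 0.0284255 = 0.167106
P(State A | the observation) = 0.13868 / 0.167106 ≈ 0.8299

0.8299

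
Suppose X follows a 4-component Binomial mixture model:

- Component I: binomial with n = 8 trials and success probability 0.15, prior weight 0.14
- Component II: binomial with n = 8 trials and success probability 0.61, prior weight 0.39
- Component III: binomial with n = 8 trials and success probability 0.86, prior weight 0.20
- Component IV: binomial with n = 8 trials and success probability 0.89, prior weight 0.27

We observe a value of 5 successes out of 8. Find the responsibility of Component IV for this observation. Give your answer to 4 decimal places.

The responsibility of component k is π_k f_k(x) divided by Σ_j π_j f_j(x).
Component likelihoods at x = 5 successes out of 8:
  p_I = C(8,5)·0.15^5·0.85^3 = 56·7.59375e-05·0.614125 = 0.00261157
  p_II = C(8,5)·0.61^5·0.39^3 = 56·0.0844596·0.059319 = 0.280563
  p_III = C(8,5)·0.86^5·0.14^3 = 56·0.470427·0.002744 = 0.0722877
  p_IV = C(8,5)·0.89^5·0.11^3 = 56·0.558406·0.001331 = 0.0416213
Weight by the priors:
  π_I·p_I = 0.14 × 0.00261157 = 0.000365619
  π_II·p_II = 0.39 × 0.280563 = 0.10942
  π_III·p_III = 0.20 × 0.0722877 = 0.0144575
  π_IV·p_IV = 0.27 × 0.0416213 = 0.0112378
Evidence: 0.000365619 + 0.10942 + 0.0144575 + 0.0112378 = 0.135481
P(Component IV | x) ≈ 0.0829

0.0829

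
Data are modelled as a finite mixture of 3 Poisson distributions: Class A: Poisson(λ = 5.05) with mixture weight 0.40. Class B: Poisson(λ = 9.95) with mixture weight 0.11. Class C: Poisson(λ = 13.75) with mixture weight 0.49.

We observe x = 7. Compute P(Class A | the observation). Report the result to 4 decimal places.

Posterior ∝ prior × likelihood, so P(k | x) ∝ P(Z=k) f_k(x); normalise over all components.
Evaluate each component's likelihood at the observed value:
  L_A = e^(−5.05)·5.05^7/7! = 0.106518
  L_B = e^(−9.95)·9.95^7/7! = 0.0914326
  L_C = e^(−13.75)·13.75^7/7! = 0.0196852
Unnormalised posteriors:
  P(Z=A)·L_A = 0.40 × 0.106518 = 0.0426071
  P(Z=B)·L_B = 0.11 × 0.0914326 = 0.0100576
  P(Z=C)·L_C = 0.49 × 0.0196852 = 0.00964573
Normaliser: 0.0426071 + 0.0100576 + 0.00964573 = 0.0623104
So the posterior for Class A is 0.0426071 / 0.0623104 ≈ 0.6838.

0.6838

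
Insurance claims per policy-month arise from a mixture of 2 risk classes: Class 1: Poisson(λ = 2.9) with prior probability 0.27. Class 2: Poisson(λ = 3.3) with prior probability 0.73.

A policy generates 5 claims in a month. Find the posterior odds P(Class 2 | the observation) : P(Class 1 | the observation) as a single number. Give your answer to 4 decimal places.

3.4580

Only the two components matter; the odds are (π_i f_i(x)) / (π_j f_j(x)).
Component likelihoods at x = 5 claims:
  f_1 = 0.0940491
  f_2 = 0.120286
0.0878091 / 0.0253933 ≈ 3.4580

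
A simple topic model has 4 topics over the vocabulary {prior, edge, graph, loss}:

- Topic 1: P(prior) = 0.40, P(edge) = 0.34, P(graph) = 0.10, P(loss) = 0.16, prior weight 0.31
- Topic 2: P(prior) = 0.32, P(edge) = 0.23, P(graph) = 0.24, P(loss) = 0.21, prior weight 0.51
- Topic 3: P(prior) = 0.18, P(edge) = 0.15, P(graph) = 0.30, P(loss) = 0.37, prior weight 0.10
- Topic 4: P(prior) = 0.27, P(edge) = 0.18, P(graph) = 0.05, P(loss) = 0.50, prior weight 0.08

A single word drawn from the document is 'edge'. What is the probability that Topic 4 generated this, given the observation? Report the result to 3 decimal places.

0.057

Posterior ∝ prior × likelihood, so P(k | x) ∝ w_k f_k(x); normalise over all components.
Evaluate each component's likelihood at the observed value:
  p_1 = 0.34
  p_2 = 0.23
  p_3 = 0.15
  p_4 = 0.18
Prior × likelihood for each component:
  w_1·p_1 = 0.31 × 0.34 = 0.1054
  w_2·p_2 = 0.51 × 0.23 = 0.1173
  w_3·p_3 = 0.10 × 0.15 = 0.015
  w_4·p_4 = 0.08 × 0.18 = 0.0144
Normaliser: 0.1054 + 0.1173 + 0.015 + 0.0144 = 0.2521
Responsibility of Topic 4: 0.0144 / 0.2521 ≈ 0.057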